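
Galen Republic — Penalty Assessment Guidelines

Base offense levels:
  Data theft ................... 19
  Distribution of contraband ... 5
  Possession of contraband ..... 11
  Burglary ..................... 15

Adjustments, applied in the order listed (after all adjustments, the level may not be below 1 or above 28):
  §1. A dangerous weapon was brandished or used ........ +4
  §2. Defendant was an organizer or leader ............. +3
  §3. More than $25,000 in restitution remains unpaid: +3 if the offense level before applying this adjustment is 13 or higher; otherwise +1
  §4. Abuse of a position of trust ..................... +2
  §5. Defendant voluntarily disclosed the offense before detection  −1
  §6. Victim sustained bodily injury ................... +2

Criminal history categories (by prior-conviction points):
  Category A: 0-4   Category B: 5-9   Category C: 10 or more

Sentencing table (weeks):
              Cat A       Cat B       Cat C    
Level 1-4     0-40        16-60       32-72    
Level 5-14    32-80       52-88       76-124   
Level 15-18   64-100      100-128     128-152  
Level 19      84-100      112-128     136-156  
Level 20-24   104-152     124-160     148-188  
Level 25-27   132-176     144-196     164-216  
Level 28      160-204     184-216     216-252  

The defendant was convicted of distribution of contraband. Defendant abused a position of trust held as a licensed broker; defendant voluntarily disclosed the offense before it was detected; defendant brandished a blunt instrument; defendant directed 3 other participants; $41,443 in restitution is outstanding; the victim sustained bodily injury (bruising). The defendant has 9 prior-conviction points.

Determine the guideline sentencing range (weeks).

Base offense level for distribution of contraband: 5.
§1 applies: 5 + 4 = 9.
§2 applies: 9 + 3 = 12.
§3 applies (level before this adjustment is 12 < 13, so +1): 12 + 1 = 13.
§4 applies: 13 + 2 = 15.
§5 applies: 15 − 1 = 14.
§6 applies: 14 + 2 = 16.
Final offense level: 16.
Criminal history: 9 prior points → Category B (5-9).
Level 16 falls in the 15-18 band.
Grid: Level 15-18 × Category B = 100-128 weeks.

100-128 weeks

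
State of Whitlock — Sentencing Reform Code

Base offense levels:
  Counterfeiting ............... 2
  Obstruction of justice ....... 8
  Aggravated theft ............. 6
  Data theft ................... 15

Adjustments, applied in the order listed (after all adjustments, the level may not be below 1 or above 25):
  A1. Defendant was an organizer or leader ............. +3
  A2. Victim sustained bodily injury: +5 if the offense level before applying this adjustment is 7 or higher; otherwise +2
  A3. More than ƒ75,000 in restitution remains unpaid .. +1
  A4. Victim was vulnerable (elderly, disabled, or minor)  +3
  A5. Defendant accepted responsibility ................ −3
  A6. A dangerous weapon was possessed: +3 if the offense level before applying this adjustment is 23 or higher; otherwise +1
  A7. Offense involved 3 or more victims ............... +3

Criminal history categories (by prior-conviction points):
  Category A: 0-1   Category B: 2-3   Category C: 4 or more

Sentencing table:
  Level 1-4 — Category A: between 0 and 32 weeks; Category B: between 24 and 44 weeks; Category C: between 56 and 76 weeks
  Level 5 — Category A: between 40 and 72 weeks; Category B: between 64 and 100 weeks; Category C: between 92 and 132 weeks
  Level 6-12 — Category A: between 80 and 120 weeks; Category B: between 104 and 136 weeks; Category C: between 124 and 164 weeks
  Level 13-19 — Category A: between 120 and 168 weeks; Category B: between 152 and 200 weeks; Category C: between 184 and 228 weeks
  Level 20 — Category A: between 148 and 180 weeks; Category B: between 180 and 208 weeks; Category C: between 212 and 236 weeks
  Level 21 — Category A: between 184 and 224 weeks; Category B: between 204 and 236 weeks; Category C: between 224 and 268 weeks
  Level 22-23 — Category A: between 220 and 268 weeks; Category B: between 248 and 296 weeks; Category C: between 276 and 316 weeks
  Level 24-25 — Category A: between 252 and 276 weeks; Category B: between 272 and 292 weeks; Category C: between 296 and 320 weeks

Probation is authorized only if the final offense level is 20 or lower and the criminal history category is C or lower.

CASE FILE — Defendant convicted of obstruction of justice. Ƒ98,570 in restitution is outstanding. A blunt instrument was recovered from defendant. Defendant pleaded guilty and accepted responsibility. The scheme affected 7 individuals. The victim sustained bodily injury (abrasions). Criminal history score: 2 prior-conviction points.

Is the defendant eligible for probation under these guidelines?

Base offense level for obstruction of justice: 8.
A1 does not apply.
A2 applies (level before this adjustment is 8 ≥ 7, so +5): 8 + 5 = 13.
A3 applies: 13 + 1 = 14.
A5 applies: 14 − 3 = 11.
A6 applies (level before this adjustment is 11 < 23, so +1): 11 + 1 = 12.
A7 applies: 12 + 3 = 15.
Final offense level: 15.
Criminal history: 2 prior points → Category B (2-3).
Level 15 falls in the 13-19 band.
Grid: Level 13-19 × Category B = 152-200 weeks.
Probation check: level 15 ≤ 20 and category B ≤ C → eligible.

Yes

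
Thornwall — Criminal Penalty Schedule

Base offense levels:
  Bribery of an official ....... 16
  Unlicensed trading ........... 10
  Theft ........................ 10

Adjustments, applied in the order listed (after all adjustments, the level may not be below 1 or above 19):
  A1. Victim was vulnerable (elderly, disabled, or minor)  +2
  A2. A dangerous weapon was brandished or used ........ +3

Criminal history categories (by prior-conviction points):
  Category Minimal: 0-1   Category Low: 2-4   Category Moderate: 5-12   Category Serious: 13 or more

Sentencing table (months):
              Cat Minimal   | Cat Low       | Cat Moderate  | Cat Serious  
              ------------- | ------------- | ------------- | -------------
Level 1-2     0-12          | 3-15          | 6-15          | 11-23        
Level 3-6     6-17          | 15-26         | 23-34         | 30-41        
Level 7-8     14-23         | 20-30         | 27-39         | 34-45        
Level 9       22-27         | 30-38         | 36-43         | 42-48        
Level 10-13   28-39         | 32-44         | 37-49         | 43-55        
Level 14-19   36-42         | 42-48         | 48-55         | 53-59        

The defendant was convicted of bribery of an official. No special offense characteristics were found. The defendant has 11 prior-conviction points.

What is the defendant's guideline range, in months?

Base offense level for bribery of an official: 16.
Final offense level: 16.
Criminal history: 11 prior points → Category Moderate (5-12).
Level 16 falls in the 14-19 band.
Grid: Level 14-19 × Category Moderate = 48-55 months.

48-55 months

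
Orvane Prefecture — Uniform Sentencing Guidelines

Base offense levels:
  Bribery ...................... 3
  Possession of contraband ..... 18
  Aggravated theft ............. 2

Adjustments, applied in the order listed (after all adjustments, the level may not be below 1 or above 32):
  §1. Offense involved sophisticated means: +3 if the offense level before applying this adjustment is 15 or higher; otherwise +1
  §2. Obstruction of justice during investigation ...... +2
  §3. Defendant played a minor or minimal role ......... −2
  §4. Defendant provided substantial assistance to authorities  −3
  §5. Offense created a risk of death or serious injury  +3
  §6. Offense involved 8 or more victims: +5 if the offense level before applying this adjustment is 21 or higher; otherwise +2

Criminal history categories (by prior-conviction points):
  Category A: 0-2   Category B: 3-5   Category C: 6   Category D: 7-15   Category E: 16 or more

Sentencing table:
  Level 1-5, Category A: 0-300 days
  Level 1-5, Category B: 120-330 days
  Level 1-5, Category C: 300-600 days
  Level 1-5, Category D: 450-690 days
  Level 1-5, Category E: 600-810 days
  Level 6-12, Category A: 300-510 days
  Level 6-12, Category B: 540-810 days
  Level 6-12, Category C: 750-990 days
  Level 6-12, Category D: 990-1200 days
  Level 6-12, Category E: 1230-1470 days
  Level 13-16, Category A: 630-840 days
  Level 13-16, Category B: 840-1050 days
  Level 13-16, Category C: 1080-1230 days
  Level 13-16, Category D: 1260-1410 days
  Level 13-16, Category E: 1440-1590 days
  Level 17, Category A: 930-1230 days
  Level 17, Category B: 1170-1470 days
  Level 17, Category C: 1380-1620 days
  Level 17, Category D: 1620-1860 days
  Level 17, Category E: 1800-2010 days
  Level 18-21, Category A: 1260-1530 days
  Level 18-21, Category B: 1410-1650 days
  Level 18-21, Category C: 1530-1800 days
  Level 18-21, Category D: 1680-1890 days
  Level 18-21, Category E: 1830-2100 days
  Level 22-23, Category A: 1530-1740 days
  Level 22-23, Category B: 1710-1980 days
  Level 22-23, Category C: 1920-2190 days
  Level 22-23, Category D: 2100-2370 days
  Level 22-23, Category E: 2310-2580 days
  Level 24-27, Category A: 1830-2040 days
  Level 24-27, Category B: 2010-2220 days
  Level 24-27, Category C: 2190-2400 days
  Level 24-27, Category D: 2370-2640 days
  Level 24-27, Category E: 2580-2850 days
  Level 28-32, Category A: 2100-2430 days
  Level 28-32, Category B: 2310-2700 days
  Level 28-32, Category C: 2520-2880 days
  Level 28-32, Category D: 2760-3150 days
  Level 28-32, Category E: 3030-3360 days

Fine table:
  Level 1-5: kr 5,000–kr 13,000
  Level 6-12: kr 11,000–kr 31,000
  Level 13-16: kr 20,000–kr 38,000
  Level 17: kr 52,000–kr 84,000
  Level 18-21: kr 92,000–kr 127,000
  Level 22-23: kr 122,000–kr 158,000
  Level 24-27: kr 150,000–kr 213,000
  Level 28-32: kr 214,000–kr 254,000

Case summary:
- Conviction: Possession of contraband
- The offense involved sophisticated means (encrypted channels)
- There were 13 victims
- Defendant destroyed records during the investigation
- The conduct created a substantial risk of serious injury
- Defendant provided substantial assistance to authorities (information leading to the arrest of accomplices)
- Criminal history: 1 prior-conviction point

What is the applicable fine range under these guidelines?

kr 214,000–kr 254,000

Base offense level for possession of contraband: 18.
§1 applies (level before this adjustment is 18 ≥ 15, so +3): 18 + 3 = 21.
§2 applies: 21 + 2 = 23.
§4 applies: 23 − 3 = 20.
§5 applies: 20 + 3 = 23.
§6 applies (level before this adjustment is 23 ≥ 21, so +5): 23 + 5 = 28.
Final offense level: 28.
Level 28 falls in the 28-32 band.
Fine table: Level 28-32 → kr 214,000–kr 254,000.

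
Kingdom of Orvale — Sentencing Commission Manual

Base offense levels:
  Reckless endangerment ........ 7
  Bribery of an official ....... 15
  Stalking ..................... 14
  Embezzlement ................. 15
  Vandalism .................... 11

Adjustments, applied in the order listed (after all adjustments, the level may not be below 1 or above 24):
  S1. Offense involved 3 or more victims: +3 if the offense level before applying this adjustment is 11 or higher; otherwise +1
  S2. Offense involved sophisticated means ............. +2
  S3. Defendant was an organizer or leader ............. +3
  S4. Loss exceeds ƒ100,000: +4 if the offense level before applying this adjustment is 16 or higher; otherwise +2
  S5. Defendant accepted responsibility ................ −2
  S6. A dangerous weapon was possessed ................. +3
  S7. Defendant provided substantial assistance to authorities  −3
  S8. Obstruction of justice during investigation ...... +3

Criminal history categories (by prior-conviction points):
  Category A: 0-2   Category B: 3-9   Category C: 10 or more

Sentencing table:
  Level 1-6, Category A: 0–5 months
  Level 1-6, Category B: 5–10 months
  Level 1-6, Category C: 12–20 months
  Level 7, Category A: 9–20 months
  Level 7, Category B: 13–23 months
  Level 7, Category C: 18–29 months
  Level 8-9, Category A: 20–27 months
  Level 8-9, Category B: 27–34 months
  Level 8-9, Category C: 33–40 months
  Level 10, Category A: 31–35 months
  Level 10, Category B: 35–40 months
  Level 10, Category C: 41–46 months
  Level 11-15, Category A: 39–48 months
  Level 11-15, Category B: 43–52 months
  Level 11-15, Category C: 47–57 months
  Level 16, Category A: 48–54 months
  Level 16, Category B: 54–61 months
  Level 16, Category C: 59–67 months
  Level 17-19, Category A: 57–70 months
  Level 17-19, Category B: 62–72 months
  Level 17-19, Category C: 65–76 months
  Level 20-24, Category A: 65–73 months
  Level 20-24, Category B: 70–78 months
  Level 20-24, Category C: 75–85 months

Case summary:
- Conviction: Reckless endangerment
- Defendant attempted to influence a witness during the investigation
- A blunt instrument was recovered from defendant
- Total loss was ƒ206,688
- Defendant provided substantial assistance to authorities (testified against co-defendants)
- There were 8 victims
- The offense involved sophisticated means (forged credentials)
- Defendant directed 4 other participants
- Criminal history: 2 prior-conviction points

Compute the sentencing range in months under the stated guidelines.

57-70 months

Base offense level for reckless endangerment: 7.
S1 applies (level before this adjustment is 7 < 11, so +1): 7 + 1 = 8.
S2 applies: 8 + 2 = 10.
S3 applies: 10 + 3 = 13.
S4 applies (level before this adjustment is 13 < 16, so +2): 13 + 2 = 15.
S5 does not apply.
S6 applies: 15 + 3 = 18.
S7 applies: 18 − 3 = 15.
S8 applies: 15 + 3 = 18.
Final offense level: 18.
Criminal history: 2 prior points → Category A (0-2).
Level 18 falls in the 17-19 band.
Grid: Level 17-19 × Category A = 57-70 months.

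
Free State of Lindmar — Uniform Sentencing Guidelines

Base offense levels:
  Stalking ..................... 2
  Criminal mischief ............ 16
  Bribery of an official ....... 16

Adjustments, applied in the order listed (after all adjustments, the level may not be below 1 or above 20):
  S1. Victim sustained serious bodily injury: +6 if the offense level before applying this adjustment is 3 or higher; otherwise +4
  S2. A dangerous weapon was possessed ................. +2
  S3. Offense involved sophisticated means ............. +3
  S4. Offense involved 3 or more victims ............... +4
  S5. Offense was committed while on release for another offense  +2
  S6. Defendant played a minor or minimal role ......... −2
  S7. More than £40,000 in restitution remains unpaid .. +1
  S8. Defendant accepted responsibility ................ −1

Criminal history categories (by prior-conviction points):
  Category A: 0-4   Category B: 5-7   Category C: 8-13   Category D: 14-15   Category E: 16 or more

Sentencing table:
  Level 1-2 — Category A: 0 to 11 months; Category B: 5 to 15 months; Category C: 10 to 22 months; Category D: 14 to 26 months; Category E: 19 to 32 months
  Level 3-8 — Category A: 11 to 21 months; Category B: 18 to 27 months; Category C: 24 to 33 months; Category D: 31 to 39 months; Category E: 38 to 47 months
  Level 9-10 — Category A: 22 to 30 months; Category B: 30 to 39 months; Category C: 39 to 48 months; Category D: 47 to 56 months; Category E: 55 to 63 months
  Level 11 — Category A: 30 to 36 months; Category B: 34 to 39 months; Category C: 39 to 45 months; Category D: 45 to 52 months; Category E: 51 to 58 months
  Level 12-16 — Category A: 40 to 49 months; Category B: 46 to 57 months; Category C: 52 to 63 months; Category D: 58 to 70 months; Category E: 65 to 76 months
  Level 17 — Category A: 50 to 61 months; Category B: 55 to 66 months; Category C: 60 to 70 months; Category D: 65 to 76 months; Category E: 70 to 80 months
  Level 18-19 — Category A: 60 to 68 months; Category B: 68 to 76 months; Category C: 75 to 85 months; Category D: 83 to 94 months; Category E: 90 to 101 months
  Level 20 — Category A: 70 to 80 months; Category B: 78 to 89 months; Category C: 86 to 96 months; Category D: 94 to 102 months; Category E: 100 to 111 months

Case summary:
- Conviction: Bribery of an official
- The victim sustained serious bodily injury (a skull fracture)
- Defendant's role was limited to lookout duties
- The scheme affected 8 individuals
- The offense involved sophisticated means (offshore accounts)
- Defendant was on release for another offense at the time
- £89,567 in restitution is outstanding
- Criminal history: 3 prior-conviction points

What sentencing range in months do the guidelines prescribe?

Base offense level for bribery of an official: 16.
S1 applies (level before this adjustment is 16 ≥ 3, so +6): 16 + 6 = 22.
S2 does not apply.
S3 applies: 22 + 3 = 25.
S4 applies: 25 + 4 = 29.
S5 applies: 29 + 2 = 31.
S6 applies: 31 − 2 = 29.
S7 applies: 29 + 1 = 30.
S8 does not apply.
Level 30 exceeds the maximum of 20; capped at 20.
Final offense level: 20.
Criminal history: 3 prior points → Category A (0-4).
Level 20 falls in the 20 band.
Grid: Level 20 × Category A = 70-80 months.

70-80 months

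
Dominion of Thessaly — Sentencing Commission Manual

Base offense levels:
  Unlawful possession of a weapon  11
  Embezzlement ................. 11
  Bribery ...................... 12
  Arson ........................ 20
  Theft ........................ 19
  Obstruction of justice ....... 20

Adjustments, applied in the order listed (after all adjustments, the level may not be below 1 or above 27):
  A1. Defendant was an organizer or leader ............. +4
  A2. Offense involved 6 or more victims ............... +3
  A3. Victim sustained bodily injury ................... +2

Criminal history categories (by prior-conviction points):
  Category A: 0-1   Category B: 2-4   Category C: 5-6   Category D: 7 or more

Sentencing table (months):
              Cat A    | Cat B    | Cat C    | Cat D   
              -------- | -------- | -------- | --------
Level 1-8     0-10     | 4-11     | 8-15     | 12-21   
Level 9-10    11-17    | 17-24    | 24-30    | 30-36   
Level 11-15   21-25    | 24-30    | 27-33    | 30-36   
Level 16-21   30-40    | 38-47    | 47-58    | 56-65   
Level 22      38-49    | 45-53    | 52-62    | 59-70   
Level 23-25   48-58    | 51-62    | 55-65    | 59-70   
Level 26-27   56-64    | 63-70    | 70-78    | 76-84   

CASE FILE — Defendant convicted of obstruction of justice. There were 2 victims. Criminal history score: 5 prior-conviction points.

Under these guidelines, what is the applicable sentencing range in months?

Base offense level for obstruction of justice: 20.
Final offense level: 20.
Criminal history: 5 prior points → Category C (5-6).
Level 20 falls in the 16-21 band.
Grid: Level 16-21 × Category C = 47-58 months.

47-58 months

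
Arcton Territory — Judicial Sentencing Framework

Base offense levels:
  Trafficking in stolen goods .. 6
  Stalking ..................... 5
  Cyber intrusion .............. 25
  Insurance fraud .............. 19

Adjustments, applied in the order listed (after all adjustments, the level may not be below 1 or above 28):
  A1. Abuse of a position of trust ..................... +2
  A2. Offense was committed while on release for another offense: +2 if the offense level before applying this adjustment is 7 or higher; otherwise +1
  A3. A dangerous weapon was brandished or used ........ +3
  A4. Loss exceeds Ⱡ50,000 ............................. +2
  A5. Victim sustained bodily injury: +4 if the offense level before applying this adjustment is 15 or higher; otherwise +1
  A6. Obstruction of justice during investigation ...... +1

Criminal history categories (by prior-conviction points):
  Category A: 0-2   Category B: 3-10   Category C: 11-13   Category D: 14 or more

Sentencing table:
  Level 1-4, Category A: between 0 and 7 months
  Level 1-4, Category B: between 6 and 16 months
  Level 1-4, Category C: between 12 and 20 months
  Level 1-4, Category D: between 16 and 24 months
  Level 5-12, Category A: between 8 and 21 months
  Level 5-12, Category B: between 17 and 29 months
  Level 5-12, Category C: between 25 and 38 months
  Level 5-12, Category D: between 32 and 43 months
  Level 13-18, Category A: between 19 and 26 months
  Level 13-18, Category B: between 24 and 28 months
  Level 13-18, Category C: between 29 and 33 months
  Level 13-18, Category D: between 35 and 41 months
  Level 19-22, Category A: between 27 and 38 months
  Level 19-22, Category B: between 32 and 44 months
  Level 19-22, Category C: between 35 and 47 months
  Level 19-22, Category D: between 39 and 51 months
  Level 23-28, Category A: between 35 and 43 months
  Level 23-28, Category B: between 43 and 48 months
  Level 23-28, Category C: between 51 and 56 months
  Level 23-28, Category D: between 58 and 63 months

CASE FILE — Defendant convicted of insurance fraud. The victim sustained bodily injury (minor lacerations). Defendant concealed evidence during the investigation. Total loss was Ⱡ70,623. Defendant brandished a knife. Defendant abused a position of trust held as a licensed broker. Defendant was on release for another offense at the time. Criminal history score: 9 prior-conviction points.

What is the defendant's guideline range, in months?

Base offense level for insurance fraud: 19.
A1 applies: 19 + 2 = 21.
A2 applies (level before this adjustment is 21 ≥ 7, so +2): 21 + 2 = 23.
A3 applies: 23 + 3 = 26.
A4 applies: 26 + 2 = 28.
A5 applies (level before this adjustment is 28 ≥ 15, so +4): 28 + 4 = 32.
A6 applies: 32 + 1 = 33.
Level 33 exceeds the maximum of 28; capped at 28.
Final offense level: 28.
Criminal history: 9 prior points → Category B (3-10).
Level 28 falls in the 23-28 band.
Grid: Level 23-28 × Category B = 43-48 months.

43-48 months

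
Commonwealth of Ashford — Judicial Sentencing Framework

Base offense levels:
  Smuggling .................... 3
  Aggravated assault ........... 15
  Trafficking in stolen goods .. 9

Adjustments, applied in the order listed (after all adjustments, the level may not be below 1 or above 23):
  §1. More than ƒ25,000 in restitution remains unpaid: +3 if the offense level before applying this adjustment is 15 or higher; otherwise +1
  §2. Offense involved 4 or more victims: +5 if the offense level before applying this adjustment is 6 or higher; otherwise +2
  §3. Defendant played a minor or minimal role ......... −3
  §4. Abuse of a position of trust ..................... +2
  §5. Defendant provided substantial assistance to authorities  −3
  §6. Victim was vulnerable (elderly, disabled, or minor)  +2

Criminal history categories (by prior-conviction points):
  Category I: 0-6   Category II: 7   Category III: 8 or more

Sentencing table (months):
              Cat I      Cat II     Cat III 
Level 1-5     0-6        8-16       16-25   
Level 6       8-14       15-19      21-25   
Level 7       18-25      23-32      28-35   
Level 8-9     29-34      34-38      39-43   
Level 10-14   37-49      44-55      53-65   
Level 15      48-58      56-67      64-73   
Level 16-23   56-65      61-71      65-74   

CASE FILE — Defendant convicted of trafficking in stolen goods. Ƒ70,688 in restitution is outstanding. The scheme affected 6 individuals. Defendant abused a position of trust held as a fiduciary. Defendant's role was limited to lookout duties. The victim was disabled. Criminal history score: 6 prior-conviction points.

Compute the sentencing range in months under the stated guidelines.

Base offense level for trafficking in stolen goods: 9.
§1 applies (level before this adjustment is 9 < 15, so +1): 9 + 1 = 10.
§2 applies (level before this adjustment is 10 ≥ 6, so +5): 10 + 5 = 15.
§3 applies: 15 − 3 = 12.
§4 applies: 12 + 2 = 14.
§6 applies: 14 + 2 = 16.
Final offense level: 16.
Criminal history: 6 prior points → Category I (0-6).
Level 16 falls in the 16-23 band.
Grid: Level 16-23 × Category I = 56-65 months.

56-65 months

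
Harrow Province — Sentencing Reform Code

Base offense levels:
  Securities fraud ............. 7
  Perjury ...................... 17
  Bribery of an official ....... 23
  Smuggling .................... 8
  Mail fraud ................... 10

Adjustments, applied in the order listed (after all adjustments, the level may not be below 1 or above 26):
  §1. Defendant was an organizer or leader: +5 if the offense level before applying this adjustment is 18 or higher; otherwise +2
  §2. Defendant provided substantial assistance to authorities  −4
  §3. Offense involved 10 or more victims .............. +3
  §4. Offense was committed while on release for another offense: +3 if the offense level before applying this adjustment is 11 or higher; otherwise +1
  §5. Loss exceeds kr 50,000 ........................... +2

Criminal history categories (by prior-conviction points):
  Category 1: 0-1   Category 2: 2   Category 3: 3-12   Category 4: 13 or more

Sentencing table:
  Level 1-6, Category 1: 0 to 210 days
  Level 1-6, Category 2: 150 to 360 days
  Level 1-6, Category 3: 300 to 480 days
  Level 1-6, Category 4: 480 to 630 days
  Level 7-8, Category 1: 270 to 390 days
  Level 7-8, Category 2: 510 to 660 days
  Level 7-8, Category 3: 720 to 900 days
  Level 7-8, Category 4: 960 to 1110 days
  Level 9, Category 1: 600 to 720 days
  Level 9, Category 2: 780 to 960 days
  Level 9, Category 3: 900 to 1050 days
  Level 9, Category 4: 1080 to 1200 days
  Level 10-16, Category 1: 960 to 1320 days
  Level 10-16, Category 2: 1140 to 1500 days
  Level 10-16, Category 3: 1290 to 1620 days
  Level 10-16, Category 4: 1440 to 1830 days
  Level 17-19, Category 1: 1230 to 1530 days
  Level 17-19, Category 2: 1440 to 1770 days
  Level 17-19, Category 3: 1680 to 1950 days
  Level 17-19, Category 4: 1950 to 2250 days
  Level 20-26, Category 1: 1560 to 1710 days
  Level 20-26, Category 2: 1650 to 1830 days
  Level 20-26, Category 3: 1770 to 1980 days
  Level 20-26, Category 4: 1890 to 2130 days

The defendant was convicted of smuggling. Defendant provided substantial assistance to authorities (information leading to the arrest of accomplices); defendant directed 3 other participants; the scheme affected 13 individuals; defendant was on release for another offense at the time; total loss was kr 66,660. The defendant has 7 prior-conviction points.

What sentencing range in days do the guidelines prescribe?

Base offense level for smuggling: 8.
§1 applies (level before this adjustment is 8 < 18, so +2): 8 + 2 = 10.
§2 applies: 10 − 4 = 6.
§3 applies: 6 + 3 = 9.
§4 applies (level before this adjustment is 9 < 11, so +1): 9 + 1 = 10.
§5 applies: 10 + 2 = 12.
Final offense level: 12.
Criminal history: 7 prior points → Category 3 (3-12).
Level 12 falls in the 10-16 band.
Grid: Level 10-16 × Category 3 = 1290-1620 days.

1290-1620 days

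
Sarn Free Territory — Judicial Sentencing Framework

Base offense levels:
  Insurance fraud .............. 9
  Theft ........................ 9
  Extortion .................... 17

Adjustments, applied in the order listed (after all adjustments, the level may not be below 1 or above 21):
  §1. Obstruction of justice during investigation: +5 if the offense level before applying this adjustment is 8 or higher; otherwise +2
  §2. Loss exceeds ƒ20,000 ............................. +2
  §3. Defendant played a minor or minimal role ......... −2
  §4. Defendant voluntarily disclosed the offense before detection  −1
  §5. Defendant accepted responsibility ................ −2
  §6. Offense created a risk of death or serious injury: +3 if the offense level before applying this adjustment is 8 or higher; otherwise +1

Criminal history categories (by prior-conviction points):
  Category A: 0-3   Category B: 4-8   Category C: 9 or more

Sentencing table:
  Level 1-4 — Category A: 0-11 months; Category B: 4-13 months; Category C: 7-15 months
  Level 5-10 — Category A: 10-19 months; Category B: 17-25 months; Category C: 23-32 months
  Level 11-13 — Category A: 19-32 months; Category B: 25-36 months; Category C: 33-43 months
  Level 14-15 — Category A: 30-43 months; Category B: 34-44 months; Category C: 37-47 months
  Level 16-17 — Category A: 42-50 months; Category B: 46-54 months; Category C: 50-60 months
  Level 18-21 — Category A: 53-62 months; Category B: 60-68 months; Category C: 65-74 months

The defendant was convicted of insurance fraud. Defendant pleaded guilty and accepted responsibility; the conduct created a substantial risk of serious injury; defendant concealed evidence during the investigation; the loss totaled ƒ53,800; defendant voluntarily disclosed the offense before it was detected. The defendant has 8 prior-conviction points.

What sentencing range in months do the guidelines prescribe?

46-54 months

Base offense level for insurance fraud: 9.
§1 applies (level before this adjustment is 9 ≥ 8, so +5): 9 + 5 = 14.
§2 applies: 14 + 2 = 16.
§3 does not apply.
§4 applies: 16 − 1 = 15.
§5 applies: 15 − 2 = 13.
§6 applies (level before this adjustment is 13 ≥ 8, so +3): 13 + 3 = 16.
Final offense level: 16.
Criminal history: 8 prior points → Category B (4-8).
Level 16 falls in the 16-17 band.
Grid: Level 16-17 × Category B = 46-54 months.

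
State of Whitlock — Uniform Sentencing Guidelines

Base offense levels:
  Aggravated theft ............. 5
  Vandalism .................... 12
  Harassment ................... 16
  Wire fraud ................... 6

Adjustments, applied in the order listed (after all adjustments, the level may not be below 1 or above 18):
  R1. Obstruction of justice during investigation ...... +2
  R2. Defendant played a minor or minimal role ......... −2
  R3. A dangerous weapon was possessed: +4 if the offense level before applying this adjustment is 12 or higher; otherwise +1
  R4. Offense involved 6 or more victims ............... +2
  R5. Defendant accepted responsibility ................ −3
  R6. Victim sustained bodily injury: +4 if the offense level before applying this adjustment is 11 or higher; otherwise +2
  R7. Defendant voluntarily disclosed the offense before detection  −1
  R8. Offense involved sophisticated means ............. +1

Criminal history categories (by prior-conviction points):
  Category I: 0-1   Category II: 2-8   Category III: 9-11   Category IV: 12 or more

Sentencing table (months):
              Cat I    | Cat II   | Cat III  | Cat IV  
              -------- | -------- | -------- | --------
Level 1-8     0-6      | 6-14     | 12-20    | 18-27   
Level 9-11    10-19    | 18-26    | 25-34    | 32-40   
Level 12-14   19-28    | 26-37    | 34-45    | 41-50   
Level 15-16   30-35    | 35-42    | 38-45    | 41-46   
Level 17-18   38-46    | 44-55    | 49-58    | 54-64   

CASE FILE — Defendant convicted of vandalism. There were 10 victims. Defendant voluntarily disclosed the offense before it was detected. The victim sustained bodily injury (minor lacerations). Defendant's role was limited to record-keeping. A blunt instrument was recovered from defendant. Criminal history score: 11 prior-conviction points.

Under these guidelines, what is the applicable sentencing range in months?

Base offense level for vandalism: 12.
R1 does not apply.
R2 applies: 12 − 2 = 10.
R3 applies (level before this adjustment is 10 < 12, so +1): 10 + 1 = 11.
R4 applies: 11 + 2 = 13.
R6 applies (level before this adjustment is 13 ≥ 11, so +4): 13 + 4 = 17.
R7 applies: 17 − 1 = 16.
R8 does not apply.
Final offense level: 16.
Criminal history: 11 prior points → Category III (9-11).
Level 16 falls in the 15-16 band.
Grid: Level 15-16 × Category III = 38-45 months.

38-45 months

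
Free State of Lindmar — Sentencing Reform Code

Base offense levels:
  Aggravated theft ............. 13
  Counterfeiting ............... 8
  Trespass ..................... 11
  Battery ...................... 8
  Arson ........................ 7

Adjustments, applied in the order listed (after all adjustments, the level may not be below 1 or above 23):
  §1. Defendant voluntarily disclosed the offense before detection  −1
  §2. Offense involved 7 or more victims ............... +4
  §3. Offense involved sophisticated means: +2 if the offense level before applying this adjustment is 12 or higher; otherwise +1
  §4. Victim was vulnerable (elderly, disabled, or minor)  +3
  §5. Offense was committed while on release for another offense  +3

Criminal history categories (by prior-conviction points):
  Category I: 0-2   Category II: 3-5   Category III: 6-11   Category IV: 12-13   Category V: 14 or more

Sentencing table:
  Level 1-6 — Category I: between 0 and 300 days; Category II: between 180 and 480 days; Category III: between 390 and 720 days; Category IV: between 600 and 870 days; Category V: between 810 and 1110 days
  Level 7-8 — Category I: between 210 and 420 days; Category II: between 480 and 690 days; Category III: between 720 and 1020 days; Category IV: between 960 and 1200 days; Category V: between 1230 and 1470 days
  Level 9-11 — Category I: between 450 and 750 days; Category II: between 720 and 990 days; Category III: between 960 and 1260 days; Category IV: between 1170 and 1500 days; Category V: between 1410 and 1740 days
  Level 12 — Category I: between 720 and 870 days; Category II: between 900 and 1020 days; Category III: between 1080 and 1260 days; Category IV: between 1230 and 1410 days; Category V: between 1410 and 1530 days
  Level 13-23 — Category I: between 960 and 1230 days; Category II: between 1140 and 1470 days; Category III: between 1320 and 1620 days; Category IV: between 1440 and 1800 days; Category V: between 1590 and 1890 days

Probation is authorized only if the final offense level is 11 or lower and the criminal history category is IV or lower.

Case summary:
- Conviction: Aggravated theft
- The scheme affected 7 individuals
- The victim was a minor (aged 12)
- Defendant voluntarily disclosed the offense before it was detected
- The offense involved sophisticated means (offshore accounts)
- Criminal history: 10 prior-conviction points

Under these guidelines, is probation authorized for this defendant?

No

Base offense level for aggravated theft: 13.
§1 applies: 13 − 1 = 12.
§2 applies: 12 + 4 = 16.
§3 applies (level before this adjustment is 16 ≥ 12, so +2): 16 + 2 = 18.
§4 applies: 18 + 3 = 21.
§5 does not apply.
Final offense level: 21.
Criminal history: 10 prior points → Category III (6-11).
Level 21 falls in the 13-23 band.
Grid: Level 13-23 × Category III = 1320-1620 days.
Probation check: level 21 > 11 and category III ≤ IV → not eligible.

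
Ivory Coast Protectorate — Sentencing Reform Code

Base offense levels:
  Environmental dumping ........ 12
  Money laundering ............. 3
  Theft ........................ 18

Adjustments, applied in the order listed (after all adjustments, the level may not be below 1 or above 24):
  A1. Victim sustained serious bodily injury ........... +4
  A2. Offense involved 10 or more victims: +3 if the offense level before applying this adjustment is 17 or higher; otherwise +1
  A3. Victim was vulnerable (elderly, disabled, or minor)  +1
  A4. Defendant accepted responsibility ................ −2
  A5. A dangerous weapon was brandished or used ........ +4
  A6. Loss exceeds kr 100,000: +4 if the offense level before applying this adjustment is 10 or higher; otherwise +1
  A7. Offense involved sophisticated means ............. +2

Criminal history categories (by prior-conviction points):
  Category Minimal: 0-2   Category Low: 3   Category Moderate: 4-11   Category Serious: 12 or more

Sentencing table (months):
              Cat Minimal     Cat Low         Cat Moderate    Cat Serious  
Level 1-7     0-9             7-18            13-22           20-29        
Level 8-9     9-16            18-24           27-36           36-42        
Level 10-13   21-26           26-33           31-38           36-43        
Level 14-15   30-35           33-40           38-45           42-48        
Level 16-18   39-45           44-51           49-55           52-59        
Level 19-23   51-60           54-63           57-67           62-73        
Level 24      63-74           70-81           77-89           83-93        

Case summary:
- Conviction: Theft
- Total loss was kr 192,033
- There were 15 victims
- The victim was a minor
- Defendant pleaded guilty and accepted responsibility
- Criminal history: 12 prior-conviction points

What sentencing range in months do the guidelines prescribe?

Base offense level for theft: 18.
A1 does not apply.
A2 applies (level before this adjustment is 18 ≥ 17, so +3): 18 + 3 = 21.
A3 applies: 21 + 1 = 22.
A4 applies: 22 − 2 = 20.
A6 applies (level before this adjustment is 20 ≥ 10, so +4): 20 + 4 = 24.
Final offense level: 24.
Criminal history: 12 prior points → Category Serious (12+).
Level 24 falls in the 24 band.
Grid: Level 24 × Category Serious = 83-93 months.

83-93 months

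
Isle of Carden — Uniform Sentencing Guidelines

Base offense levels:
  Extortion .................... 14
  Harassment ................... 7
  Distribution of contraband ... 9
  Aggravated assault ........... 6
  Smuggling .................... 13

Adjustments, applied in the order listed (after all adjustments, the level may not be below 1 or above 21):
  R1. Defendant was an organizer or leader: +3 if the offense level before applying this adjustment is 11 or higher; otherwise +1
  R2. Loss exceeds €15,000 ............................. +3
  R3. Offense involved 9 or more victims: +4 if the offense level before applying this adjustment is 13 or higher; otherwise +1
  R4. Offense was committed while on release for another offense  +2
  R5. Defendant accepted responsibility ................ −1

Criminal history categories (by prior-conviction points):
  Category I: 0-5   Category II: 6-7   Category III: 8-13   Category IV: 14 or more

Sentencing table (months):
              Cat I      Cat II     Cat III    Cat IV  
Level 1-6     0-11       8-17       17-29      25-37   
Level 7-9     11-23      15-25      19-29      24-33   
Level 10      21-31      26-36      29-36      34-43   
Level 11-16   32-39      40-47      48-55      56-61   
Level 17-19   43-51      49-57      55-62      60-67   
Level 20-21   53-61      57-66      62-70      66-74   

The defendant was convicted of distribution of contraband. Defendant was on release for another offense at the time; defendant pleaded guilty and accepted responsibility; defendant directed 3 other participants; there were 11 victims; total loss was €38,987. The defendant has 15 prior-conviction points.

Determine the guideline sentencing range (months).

60-67 months

Base offense level for distribution of contraband: 9.
R1 applies (level before this adjustment is 9 < 11, so +1): 9 + 1 = 10.
R2 applies: 10 + 3 = 13.
R3 applies (level before this adjustment is 13 ≥ 13, so +4): 13 + 4 = 17.
R4 applies: 17 + 2 = 19.
R5 applies: 19 − 1 = 18.
Final offense level: 18.
Criminal history: 15 prior points → Category IV (14+).
Level 18 falls in the 17-19 band.
Grid: Level 17-19 × Category IV = 60-67 months.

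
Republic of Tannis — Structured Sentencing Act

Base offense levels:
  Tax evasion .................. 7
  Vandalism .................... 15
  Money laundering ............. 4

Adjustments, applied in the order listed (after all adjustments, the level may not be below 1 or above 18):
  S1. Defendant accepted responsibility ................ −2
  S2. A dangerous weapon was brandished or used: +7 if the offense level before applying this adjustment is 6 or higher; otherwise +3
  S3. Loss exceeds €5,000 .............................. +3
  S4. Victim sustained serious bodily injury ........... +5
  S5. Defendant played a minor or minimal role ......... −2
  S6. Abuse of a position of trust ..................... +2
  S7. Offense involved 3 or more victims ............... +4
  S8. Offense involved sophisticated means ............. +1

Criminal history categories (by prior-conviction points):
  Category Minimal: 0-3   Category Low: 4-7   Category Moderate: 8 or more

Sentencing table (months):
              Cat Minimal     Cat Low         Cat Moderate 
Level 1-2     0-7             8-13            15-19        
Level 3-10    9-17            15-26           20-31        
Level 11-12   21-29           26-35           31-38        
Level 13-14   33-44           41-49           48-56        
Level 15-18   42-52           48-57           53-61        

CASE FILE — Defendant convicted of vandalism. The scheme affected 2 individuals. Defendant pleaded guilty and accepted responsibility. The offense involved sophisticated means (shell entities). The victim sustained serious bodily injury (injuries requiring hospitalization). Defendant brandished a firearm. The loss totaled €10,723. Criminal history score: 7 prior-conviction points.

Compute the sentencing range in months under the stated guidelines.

48-57 months

Base offense level for vandalism: 15.
S1 applies: 15 − 2 = 13.
S2 applies (level before this adjustment is 13 ≥ 6, so +7): 13 + 7 = 20.
S3 applies: 20 + 3 = 23.
S4 applies: 23 + 5 = 28.
S8 applies: 28 + 1 = 29.
Level 29 exceeds the maximum of 18; capped at 18.
Final offense level: 18.
Criminal history: 7 prior points → Category Low (4-7).
Level 18 falls in the 15-18 band.
Grid: Level 15-18 × Category Low = 48-57 months.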